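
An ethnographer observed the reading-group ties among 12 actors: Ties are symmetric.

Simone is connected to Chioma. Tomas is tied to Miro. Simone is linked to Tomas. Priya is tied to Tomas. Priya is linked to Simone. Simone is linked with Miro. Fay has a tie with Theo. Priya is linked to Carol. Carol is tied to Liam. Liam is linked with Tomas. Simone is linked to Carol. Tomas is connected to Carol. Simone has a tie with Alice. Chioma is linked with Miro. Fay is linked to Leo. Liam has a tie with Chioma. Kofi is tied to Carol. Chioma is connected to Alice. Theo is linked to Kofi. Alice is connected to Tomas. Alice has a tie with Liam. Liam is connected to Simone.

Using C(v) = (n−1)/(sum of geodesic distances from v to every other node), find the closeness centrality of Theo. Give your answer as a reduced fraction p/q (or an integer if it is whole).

Distances from Theo: Alice:4, Carol:2, Chioma:4, Fay:1, Kofi:1, Leo:2, Liam:3, Miro:4, Priya:3, Simone:3, Tomas:3. Sum = 30.
n = 12, so closeness = 11/30.

11/30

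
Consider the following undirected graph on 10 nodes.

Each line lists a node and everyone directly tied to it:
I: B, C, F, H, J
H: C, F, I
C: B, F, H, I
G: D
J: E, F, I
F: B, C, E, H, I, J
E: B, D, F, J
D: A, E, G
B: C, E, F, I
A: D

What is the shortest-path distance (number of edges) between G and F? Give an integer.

3

One shortest route is G – D – E – F, which uses 3 edges, and at distance 2 from G we only reach {A, E}, which does not include F. So d(G,F) = 3.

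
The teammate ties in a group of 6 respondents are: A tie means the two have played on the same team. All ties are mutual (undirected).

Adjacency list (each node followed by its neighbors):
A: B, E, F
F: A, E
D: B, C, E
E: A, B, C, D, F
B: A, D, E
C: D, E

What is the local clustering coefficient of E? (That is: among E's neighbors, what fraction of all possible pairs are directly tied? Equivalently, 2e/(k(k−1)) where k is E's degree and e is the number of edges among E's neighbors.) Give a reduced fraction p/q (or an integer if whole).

E's neighbors: A, B, C, D, and F (k = 5).
Possible neighbor pairs: C(5,2) = 10. Edges among them: A–B, A–F, B–D, C–D → e = 4.
Clustering(E) = 4/10 = 2/5.

2/5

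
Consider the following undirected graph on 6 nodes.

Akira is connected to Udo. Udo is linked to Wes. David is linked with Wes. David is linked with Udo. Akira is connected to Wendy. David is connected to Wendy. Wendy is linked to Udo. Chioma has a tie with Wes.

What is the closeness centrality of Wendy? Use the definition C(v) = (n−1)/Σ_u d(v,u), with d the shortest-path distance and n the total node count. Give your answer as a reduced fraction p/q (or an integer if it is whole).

Distances from Wendy: Akira:1, Chioma:3, David:1, Udo:1, Wes:2. Sum = 8.
n = 6, so closeness = 5/8.

5/8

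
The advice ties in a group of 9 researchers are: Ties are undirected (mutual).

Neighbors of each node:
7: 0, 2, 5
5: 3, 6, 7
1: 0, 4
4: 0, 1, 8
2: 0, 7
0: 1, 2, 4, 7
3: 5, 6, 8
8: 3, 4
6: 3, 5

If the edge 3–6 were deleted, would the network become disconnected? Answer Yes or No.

Even without that edge, 3 still reaches 6 via 3 – 5 – 6, so the network stays connected. Not a bridge.

No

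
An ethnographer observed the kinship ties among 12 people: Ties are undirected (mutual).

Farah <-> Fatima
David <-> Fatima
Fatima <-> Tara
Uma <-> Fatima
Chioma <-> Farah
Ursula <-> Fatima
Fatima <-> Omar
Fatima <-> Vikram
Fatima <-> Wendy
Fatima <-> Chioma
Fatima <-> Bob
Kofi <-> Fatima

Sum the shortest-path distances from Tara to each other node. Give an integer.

Distances from Tara: Bob:2, Chioma:2, David:2, Farah:2, Fatima:1, Kofi:2, Omar:2, Uma:2, Ursula:2, Vikram:2, Wendy:2.
Sum = 2 + 2 + 2 + 2 + 1 + 2 + 2 + 2 + 2 + 2 + 2 = 21.

21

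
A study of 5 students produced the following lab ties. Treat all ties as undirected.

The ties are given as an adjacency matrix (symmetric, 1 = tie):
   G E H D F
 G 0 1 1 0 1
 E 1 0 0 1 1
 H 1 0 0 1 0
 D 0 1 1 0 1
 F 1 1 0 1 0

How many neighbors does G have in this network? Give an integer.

3

G is directly tied to E, F, and H. That is 3 neighbors, so the degree of G is 3.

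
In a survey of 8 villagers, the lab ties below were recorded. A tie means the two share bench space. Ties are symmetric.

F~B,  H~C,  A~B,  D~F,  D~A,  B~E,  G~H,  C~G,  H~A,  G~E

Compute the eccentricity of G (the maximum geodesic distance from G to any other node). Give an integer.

Distances from G: A:2, B:2, C:1, D:3, E:1, F:3, H:1.
The largest is 3 (to F and D), so the eccentricity of G is 3.

3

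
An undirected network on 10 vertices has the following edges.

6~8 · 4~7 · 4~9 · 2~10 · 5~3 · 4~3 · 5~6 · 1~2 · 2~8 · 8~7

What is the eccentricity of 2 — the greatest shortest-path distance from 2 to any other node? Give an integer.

Distances from 2: 1:1, 3:4, 4:3, 5:3, 6:2, 7:2, 8:1, 9:4, 10:1.
The largest is 4 (to 3 and 9), so the eccentricity of 2 is 4.

4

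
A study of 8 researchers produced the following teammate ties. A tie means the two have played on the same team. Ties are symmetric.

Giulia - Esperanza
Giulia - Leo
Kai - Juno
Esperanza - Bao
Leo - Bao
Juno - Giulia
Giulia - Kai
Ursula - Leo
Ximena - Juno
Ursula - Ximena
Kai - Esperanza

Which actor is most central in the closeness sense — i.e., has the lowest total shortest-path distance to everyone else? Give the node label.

Giulia

Farness (sum of distances to all others) for each node — Bao:14, Esperanza:13, Giulia:10, Juno:12, Kai:12, Leo:11, Ursula:14, Ximena:14.
The smallest farness is 10, for Giulia, so Giulia has the highest closeness.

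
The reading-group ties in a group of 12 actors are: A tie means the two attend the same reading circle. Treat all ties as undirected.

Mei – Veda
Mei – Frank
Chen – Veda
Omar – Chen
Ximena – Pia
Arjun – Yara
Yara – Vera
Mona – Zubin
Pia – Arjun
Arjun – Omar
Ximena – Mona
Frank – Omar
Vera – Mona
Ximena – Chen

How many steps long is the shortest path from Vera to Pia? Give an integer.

One shortest route is Vera – Mona – Ximena – Pia, which uses 3 edges, and at distance 2 from Vera we only reach {Arjun, Ximena, Zubin}, which does not include Pia. So d(Vera,Pia) = 3.

3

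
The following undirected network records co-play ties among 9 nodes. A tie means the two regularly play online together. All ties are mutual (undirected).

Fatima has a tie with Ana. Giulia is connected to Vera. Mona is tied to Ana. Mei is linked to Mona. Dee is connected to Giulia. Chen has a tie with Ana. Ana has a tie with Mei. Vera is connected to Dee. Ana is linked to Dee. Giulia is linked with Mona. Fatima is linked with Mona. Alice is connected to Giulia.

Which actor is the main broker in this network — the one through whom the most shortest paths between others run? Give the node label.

Ana

Unnormalized betweenness of each node: Alice:0, Ana:11, Chen:0, Dee:5, Fatima:0, Giulia:19/2, Mei:0, Mona:15/2, Vera:0.
Ana has the largest value, 11, making it the main broker — the node through which the most shortest paths run.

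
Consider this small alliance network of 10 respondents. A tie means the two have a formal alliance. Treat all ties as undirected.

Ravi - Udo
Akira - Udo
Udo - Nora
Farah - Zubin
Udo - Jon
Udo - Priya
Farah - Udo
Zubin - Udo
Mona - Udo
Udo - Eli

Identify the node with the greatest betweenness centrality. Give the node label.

Unnormalized betweenness of each node: Akira:0, Eli:0, Farah:0, Jon:0, Mona:0, Nora:0, Priya:0, Ravi:0, Udo:35, Zubin:0.
Udo has the largest value, 35, making it the main broker — the node through which the most shortest paths run.

Udo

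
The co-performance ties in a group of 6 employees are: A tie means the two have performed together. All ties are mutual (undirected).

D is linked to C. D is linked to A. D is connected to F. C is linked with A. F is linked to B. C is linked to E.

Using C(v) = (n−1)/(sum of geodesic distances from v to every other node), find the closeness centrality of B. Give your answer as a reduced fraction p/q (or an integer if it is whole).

5/13

Distances from B: A:3, C:3, D:2, E:4, F:1. Sum = 13.
n = 6, so closeness = 5/13.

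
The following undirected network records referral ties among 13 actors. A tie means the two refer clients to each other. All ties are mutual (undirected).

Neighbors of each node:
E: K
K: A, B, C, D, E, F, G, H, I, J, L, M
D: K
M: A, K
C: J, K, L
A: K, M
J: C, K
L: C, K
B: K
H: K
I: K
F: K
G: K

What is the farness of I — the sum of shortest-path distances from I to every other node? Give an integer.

23

Distances from I: A:2, B:2, C:2, D:2, E:2, F:2, G:2, H:2, J:2, K:1, L:2, M:2.
Sum = 2 + 2 + 2 + 2 + 2 + 2 + 2 + 2 + 2 + 1 + 2 + 2 = 23.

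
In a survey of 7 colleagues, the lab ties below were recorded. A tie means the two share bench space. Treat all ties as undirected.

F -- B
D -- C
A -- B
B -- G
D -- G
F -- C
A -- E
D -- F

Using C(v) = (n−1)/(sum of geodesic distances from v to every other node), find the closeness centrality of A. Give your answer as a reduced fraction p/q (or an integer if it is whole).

1/2

Distances from A: B:1, C:3, D:3, E:1, F:2, G:2. Sum = 12.
n = 7, so closeness = 6/12 = 1/2.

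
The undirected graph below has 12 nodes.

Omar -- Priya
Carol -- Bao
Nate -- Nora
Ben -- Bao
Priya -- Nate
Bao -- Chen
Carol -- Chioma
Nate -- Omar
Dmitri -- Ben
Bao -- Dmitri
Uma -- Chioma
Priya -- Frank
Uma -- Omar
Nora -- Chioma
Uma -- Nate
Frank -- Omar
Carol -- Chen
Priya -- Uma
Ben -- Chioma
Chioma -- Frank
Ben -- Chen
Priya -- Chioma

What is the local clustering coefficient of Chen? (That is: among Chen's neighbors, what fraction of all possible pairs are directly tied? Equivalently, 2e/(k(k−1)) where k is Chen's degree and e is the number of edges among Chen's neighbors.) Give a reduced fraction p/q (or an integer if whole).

Chen's neighbors: Bao, Ben, and Carol (k = 3).
Possible neighbor pairs: C(3,2) = 3. Edges among them: Bao–Ben, Bao–Carol → e = 2.
Clustering(Chen) = 2/3.

2/3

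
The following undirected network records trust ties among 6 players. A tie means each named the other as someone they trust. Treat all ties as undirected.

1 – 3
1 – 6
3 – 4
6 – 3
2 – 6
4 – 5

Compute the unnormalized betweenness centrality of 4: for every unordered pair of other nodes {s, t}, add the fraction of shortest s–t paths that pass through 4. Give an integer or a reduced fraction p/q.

4

Pairs whose geodesics pass through 4 — 1–5: 1; 6–5: 1; 3–5: 1; 5–2: 1.
All other pairs contribute 0.
Summing the contributions gives betweenness(4) = 4.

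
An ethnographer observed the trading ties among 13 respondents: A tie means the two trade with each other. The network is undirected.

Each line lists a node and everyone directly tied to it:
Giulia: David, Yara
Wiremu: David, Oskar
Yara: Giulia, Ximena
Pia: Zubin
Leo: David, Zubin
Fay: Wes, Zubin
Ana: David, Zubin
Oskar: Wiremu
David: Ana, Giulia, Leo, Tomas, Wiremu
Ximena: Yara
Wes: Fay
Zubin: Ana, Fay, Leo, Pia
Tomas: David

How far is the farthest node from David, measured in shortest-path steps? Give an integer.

4

Distances from David: Ana:1, Fay:3, Giulia:1, Leo:1, Oskar:2, Pia:3, Tomas:1, Wes:4, Wiremu:1, Ximena:3, Yara:2, Zubin:2.
The largest is 4 (to Wes), so the eccentricity of David is 4.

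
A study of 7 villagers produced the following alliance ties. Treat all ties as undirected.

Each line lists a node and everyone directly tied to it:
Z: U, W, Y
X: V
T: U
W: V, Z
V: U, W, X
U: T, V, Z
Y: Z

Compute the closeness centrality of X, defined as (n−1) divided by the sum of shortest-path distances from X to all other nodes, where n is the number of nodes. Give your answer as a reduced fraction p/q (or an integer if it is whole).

2/5

Distances from X: T:3, U:2, V:1, W:2, Y:4, Z:3. Sum = 15.
n = 7, so closeness = 6/15 = 2/5.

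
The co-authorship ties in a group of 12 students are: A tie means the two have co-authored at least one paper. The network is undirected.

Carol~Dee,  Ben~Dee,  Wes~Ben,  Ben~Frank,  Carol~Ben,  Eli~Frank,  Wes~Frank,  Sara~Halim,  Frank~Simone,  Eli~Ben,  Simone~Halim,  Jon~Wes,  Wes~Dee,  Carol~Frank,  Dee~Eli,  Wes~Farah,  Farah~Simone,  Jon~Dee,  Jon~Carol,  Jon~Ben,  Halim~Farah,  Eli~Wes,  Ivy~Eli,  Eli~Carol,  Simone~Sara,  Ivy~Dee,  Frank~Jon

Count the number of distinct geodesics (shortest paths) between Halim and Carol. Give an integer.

The shortest distance is 3, and the only length-3 path is Halim–Simone–Frank–Carol. So there is exactly 1 shortest path.

1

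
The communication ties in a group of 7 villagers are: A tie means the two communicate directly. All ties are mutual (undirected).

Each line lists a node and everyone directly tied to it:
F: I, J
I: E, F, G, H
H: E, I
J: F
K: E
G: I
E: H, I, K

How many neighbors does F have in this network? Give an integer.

F is directly tied to I and J. That is 2 neighbors, so the degree of F is 2.

2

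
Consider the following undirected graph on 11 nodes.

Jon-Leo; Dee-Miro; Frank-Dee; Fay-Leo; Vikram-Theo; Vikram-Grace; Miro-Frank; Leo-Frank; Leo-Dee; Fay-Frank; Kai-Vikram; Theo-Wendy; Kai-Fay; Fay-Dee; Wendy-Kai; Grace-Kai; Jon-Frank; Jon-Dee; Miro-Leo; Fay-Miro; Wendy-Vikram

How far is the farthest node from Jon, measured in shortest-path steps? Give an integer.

Distances from Jon: Dee:1, Fay:2, Frank:1, Grace:4, Kai:3, Leo:1, Miro:2, Theo:5, Vikram:4, Wendy:4.
The largest is 5 (to Theo), so the eccentricity of Jon is 5.

5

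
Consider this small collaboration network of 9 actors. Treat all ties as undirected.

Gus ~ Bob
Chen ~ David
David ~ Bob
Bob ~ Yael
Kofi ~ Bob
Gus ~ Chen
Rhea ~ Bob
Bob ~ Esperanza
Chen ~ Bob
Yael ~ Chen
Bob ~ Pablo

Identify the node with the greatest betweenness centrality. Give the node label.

Bob

Unnormalized betweenness of each node: Bob:47/2, Chen:3/2, David:0, Esperanza:0, Gus:0, Kofi:0, Pablo:0, Rhea:0, Yael:0.
Bob has the largest value, 47/2, making it the main broker — the node through which the most shortest paths run.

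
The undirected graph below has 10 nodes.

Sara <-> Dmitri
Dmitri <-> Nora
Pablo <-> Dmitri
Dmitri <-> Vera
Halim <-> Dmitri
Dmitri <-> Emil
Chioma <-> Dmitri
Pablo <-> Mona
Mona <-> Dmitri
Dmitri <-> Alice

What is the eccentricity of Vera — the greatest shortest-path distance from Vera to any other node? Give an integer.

Distances from Vera: Alice:2, Chioma:2, Dmitri:1, Emil:2, Halim:2, Mona:2, Nora:2, Pablo:2, Sara:2.
The largest is 2 (to Alice, Pablo, Mona, Nora, Halim, Sara, Chioma, and Emil), so the eccentricity of Vera is 2.

2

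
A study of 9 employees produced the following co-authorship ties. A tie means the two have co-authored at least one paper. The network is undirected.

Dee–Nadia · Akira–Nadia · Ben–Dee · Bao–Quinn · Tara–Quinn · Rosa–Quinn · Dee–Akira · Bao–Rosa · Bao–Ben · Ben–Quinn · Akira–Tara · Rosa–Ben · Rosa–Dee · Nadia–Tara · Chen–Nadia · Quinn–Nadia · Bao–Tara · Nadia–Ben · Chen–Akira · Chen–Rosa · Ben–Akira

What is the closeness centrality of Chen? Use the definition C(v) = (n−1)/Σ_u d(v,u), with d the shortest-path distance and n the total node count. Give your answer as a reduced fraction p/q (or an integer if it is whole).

Distances from Chen: Akira:1, Bao:2, Ben:2, Dee:2, Nadia:1, Quinn:2, Rosa:1, Tara:2. Sum = 13.
n = 9, so closeness = 8/13.

8/13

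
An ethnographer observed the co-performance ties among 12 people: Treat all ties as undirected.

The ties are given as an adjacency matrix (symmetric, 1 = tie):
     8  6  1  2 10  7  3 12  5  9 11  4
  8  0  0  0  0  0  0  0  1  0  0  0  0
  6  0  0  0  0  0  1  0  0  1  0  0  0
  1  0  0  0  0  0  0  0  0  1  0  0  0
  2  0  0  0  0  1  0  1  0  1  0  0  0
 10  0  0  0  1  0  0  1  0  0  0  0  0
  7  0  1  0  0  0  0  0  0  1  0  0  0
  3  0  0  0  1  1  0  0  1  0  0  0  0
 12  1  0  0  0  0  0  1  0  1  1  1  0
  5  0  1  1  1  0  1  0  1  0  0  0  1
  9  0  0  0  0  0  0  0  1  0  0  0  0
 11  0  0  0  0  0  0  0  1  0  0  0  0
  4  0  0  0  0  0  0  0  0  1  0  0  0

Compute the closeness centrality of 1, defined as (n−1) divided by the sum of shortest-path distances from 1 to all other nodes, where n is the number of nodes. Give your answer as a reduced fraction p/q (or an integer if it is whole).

Distances from 1: 2:2, 3:3, 4:2, 5:1, 6:2, 7:2, 8:3, 9:3, 10:3, 11:3, 12:2. Sum = 26.
n = 12, so closeness = 11/26.

11/26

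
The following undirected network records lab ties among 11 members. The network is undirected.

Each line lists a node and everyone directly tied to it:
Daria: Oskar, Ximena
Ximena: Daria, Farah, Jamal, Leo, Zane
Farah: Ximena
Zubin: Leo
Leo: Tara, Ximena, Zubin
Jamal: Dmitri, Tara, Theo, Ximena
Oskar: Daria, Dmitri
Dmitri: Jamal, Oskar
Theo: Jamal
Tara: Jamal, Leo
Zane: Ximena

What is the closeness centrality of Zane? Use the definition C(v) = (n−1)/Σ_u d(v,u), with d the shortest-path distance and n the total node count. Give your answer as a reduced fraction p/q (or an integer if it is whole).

Distances from Zane: Daria:2, Dmitri:3, Farah:2, Jamal:2, Leo:2, Oskar:3, Tara:3, Theo:3, Ximena:1, Zubin:3. Sum = 24.
n = 11, so closeness = 10/24 = 5/12.

5/12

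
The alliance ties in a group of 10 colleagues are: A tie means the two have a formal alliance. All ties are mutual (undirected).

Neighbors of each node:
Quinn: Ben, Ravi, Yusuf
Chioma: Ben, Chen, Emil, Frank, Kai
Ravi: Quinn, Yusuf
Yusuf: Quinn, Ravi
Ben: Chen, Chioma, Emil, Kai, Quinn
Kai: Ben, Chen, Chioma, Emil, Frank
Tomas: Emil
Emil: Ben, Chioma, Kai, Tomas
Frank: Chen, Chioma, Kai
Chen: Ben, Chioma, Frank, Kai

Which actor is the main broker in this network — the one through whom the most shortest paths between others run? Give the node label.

Unnormalized betweenness of each node: Ben:56/3, Chen:4/3, Chioma:3, Emil:8, Frank:0, Kai:3, Quinn:14, Ravi:0, Tomas:0, Yusuf:0.
Ben has the largest value, 56/3, making it the main broker — the node through which the most shortest paths run.

Ben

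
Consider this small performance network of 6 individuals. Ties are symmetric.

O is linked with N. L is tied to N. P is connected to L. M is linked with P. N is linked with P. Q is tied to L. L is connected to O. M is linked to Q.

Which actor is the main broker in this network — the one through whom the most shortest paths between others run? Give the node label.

Unnormalized betweenness of each node: L:11/3, M:1/2, N:5/6, O:0, P:13/6, Q:5/6.
L has the largest value, 11/3, making it the main broker — the node through which the most shortest paths run.

L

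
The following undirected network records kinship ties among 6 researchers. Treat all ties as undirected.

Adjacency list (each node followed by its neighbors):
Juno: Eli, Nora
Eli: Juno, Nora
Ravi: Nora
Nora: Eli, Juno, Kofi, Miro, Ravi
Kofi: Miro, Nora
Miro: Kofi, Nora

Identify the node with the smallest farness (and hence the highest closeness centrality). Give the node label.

Farness (sum of distances to all others) for each node — Eli:8, Juno:8, Kofi:8, Miro:8, Nora:5, Ravi:9.
The smallest farness is 5, for Nora, so Nora has the highest closeness.

Nora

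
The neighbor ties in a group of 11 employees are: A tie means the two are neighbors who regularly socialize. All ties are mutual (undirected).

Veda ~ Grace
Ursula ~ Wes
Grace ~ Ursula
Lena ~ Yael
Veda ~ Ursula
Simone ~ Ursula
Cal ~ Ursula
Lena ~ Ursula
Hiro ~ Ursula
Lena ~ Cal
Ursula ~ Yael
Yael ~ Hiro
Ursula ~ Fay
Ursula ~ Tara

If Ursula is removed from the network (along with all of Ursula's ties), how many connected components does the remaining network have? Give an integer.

Without Ursula, the remaining ties split the others into: {Cal, Hiro, Lena, Yael}; {Fay}; {Wes}; {Simone}; {Grace, Veda}; {Tara}.
That's 6 separate components.

6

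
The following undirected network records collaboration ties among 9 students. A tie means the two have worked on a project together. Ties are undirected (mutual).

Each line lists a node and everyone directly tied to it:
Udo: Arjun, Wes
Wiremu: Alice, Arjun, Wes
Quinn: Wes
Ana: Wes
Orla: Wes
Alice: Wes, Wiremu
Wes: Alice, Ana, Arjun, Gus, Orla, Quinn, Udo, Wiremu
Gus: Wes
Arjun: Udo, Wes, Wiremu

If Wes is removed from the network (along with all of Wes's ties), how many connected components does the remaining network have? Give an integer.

Without Wes, the remaining ties split the others into: {Alice, Arjun, Udo, Wiremu}; {Ana}; {Gus}; {Quinn}; {Orla}.
That's 5 separate components.

5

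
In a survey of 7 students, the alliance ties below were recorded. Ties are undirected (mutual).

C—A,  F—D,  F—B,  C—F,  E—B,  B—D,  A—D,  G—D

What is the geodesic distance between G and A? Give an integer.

2

One shortest route is G – D – A, which uses 2 edges, and G and A are not directly tied, so nothing shorter exists. So d(G,A) = 2.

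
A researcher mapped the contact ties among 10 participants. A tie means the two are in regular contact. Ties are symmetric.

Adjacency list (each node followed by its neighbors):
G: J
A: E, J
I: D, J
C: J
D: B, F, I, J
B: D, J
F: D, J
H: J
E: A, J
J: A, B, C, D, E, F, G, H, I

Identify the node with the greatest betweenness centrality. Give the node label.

J

Unnormalized betweenness of each node: A:0, B:0, C:0, D:3/2, E:0, F:0, G:0, H:0, I:0, J:61/2.
J has the largest value, 61/2, making it the main broker — the node through which the most shortest paths run.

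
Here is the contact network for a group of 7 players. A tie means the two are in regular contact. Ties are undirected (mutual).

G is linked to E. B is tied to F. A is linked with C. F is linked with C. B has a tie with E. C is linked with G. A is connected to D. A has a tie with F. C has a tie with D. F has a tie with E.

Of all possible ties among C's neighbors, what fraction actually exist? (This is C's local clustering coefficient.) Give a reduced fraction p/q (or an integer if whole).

1/3

C's neighbors: A, D, F, and G (k = 4).
Possible neighbor pairs: C(4,2) = 6. Edges among them: A–D, A–F → e = 2.
Clustering(C) = 2/6 = 1/3.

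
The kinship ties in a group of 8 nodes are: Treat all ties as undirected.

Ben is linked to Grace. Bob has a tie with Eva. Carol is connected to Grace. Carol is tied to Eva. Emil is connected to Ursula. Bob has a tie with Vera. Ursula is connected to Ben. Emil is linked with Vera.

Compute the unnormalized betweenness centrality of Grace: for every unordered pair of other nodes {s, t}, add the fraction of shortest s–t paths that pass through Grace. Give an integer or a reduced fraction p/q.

9/2

Pairs whose geodesics pass through Grace — Eva–Ben: 1; Eva–Ursula: 1/2; Carol–Ben: 1; Carol–Ursula: 1; Carol–Emil: 1/2; Ben–Bob: 1/2.
All other pairs contribute 0.
Summing the contributions gives betweenness(Grace) = 9/2.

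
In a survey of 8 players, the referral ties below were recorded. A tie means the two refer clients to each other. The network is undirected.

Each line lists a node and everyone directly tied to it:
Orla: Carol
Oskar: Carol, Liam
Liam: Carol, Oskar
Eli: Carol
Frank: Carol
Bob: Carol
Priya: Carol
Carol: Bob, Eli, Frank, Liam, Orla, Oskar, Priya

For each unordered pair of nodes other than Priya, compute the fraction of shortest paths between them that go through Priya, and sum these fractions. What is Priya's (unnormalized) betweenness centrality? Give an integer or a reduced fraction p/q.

No shortest path between any pair of other nodes passes through Priya.
Summing the contributions gives betweenness(Priya) = 0.

0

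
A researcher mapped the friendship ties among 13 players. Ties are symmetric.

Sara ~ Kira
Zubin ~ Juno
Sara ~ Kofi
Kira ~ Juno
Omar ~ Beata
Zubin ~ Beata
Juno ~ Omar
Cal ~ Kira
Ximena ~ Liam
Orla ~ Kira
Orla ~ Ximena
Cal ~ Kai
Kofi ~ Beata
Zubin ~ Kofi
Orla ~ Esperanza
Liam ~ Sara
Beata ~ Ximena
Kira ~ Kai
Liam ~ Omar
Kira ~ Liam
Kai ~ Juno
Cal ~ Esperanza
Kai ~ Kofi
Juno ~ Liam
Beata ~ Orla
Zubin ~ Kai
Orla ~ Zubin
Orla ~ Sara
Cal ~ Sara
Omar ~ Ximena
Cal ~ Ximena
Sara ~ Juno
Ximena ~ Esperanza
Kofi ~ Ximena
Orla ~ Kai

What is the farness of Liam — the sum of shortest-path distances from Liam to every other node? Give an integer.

Distances from Liam: Beata:2, Cal:2, Esperanza:2, Juno:1, Kai:2, Kira:1, Kofi:2, Omar:1, Orla:2, Sara:1, Ximena:1, Zubin:2.
Sum = 2 + 2 + 2 + 1 + 2 + 1 + 2 + 1 + 2 + 1 + 1 + 2 = 19.

19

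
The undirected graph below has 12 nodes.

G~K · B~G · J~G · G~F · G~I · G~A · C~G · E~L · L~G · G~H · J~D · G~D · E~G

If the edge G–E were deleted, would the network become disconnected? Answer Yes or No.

No

Even without that edge, G still reaches E via G – L – E, so the network stays connected. Not a bridge.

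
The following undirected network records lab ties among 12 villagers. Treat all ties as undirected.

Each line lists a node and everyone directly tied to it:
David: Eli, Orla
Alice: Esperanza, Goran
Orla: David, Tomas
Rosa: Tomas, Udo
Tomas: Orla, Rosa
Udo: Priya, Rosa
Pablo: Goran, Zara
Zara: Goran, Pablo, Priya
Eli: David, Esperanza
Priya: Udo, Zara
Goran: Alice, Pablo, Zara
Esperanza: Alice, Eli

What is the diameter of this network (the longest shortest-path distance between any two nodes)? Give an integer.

Eccentricity of each node (its greatest distance to any other): Alice:5, David:5, Eli:5, Esperanza:5, Goran:5, Orla:6, Pablo:6, Priya:5, Rosa:5, Tomas:5, Udo:5, Zara:5.
The maximum eccentricity is 6, realized for instance by the pair Pablo–Orla via Pablo – Zara – Priya – Udo – Rosa – Tomas – Orla. So the diameter is 6.

6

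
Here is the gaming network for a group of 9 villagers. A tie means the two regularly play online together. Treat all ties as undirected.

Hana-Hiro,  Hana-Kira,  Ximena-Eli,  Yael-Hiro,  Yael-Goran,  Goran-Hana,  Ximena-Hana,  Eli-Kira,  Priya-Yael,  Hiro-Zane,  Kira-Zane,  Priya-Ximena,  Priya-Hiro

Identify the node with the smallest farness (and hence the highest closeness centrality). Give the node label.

Hana

Farness (sum of distances to all others) for each node — Eli:17, Goran:16, Hana:12, Hiro:13, Kira:15, Priya:14, Ximena:14, Yael:15, Zane:16.
The smallest farness is 12, for Hana, so Hana has the highest closeness.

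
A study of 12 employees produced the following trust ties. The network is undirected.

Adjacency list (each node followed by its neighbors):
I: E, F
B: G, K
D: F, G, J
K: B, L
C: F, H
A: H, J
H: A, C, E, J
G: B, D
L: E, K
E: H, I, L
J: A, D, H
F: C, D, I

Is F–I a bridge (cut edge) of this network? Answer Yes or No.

Even without that edge, F still reaches I via F – C – H – E – I, so the network stays connected. Not a bridge.

No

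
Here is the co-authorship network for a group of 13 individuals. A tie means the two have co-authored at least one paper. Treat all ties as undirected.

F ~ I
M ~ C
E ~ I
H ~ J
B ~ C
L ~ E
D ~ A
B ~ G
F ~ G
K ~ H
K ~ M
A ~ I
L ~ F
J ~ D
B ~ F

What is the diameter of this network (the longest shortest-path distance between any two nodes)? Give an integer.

6

Eccentricity of each node (its greatest distance to any other): A:5, B:5, C:5, D:5, E:6, F:5, G:5, H:6, I:5, J:5, K:6, L:6, M:5.
The maximum eccentricity is 6, realized for instance by the pair K–E via K – M – C – B – F – I – E. So the diameter is 6.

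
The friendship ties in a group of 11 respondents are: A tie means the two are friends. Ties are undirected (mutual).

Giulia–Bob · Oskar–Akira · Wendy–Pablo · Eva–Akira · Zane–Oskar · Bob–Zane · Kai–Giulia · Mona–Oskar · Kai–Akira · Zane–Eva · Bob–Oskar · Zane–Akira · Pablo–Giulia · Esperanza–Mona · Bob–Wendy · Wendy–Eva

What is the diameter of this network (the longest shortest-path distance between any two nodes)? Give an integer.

Eccentricity of each node (its greatest distance to any other): Akira:3, Bob:3, Esperanza:5, Eva:4, Giulia:4, Kai:4, Mona:4, Oskar:3, Pablo:5, Wendy:4, Zane:3.
The maximum eccentricity is 5, realized for instance by the pair Esperanza–Pablo via Esperanza – Mona – Oskar – Bob – Wendy – Pablo. So the diameter is 5.

5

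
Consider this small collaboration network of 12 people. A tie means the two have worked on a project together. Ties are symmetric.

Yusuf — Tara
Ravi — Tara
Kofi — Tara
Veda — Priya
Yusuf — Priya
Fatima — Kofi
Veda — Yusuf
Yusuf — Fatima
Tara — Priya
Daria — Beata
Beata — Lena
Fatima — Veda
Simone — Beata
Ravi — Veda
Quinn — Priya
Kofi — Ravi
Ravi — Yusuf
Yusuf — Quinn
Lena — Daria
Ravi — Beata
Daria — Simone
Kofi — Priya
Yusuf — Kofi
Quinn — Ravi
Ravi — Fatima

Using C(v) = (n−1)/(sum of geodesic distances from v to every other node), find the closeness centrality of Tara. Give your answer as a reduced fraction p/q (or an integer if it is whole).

Distances from Tara: Beata:2, Daria:3, Fatima:2, Kofi:1, Lena:3, Priya:1, Quinn:2, Ravi:1, Simone:3, Veda:2, Yusuf:1. Sum = 21.
n = 12, so closeness = 11/21.

11/21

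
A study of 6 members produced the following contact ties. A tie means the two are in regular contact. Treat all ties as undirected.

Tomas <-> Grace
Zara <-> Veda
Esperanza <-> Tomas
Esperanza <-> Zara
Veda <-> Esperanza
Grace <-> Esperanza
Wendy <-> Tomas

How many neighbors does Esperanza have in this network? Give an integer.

Esperanza is directly tied to Grace, Tomas, Veda, and Zara. That is 4 neighbors, so the degree of Esperanza is 4.

4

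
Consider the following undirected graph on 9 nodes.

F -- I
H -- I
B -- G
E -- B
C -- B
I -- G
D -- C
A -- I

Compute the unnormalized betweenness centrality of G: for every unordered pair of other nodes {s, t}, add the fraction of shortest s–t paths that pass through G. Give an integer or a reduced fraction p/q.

Pairs whose geodesics pass through G — H–C: 1; H–D: 1; H–E: 1; H–B: 1; C–I: 1; C–F: 1; C–A: 1; I–D: 1; I–E: 1; I–B: 1; F–D: 1; F–E: 1; F–B: 1; D–A: 1 … (+2 more pairs).
All other pairs contribute 0.
Summing the contributions gives betweenness(G) = 16.

16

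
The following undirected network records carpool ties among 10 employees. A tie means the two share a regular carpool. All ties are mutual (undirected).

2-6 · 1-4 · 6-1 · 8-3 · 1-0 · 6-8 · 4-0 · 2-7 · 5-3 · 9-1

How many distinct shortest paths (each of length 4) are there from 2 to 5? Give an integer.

The shortest distance is 4, and the only length-4 path is 2–6–8–3–5. So there is exactly 1 shortest path.

1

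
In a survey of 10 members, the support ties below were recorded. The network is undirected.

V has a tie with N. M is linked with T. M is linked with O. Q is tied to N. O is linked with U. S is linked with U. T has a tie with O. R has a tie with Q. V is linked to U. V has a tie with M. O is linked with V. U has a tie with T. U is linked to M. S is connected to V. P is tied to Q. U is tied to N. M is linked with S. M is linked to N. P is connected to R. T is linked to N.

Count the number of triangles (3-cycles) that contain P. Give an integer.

P's neighbors: Q and R.
Neighbor pairs that are themselves tied: P–Q–R. Each forms one triangle with P, for 1 in total.

1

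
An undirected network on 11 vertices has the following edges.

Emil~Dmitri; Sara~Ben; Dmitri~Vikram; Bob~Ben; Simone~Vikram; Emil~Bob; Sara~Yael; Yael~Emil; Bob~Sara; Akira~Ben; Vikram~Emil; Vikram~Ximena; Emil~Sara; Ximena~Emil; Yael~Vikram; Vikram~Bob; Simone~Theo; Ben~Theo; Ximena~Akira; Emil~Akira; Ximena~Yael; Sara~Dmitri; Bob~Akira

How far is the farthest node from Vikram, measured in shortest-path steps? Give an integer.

Distances from Vikram: Akira:2, Ben:2, Bob:1, Dmitri:1, Emil:1, Sara:2, Simone:1, Theo:2, Ximena:1, Yael:1.
The largest is 2 (to Theo, Sara, Akira, and Ben), so the eccentricity of Vikram is 2.

2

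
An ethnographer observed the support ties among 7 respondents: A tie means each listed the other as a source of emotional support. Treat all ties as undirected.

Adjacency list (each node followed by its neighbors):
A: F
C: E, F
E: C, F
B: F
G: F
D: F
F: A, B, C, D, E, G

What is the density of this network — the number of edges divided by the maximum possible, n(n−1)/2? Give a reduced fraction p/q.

There are 7 edges and 7 nodes, so the maximum possible is C(7,2) = 21.
Density = 7/21 = 1/3.

1/3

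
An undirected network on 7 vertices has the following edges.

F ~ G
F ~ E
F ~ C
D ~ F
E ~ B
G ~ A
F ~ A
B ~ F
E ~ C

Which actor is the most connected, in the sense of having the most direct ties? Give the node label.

F

Degrees — A:2, B:2, C:2, D:1, E:3, F:6, G:2.
The maximum is 6, attained only by F.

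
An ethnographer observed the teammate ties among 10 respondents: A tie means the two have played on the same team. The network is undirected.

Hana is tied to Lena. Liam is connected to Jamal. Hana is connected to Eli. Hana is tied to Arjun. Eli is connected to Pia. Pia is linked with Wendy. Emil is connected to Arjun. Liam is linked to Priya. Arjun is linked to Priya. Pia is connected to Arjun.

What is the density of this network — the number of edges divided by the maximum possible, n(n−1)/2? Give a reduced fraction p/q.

2/9

There are 10 edges and 10 nodes, so the maximum possible is C(10,2) = 45.
Density = 10/45 = 2/9.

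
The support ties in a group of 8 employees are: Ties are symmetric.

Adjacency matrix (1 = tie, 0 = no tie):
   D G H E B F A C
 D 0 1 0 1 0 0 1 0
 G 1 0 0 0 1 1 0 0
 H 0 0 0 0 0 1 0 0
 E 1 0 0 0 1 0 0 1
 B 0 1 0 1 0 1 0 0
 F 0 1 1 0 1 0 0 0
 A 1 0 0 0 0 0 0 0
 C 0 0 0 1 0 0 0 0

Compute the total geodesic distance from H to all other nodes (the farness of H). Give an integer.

Distances from H: A:4, B:2, C:4, D:3, E:3, F:1, G:2.
Sum = 4 + 2 + 4 + 3 + 3 + 1 + 2 = 19.

19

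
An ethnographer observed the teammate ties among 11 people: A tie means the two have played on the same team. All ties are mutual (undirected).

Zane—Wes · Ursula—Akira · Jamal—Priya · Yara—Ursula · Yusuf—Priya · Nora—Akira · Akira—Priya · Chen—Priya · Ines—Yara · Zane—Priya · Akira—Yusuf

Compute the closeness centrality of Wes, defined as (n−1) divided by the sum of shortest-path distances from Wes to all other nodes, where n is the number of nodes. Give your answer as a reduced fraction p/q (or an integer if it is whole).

Distances from Wes: Akira:3, Chen:3, Ines:6, Jamal:3, Nora:4, Priya:2, Ursula:4, Yara:5, Yusuf:3, Zane:1. Sum = 34.
n = 11, so closeness = 10/34 = 5/17.

5/17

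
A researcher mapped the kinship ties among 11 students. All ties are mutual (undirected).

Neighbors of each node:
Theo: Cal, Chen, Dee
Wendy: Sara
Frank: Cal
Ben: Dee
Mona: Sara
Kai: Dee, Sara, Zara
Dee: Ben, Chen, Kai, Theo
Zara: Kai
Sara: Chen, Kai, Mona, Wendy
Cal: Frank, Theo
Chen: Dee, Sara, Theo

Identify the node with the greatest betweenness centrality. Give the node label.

Sara

Unnormalized betweenness of each node: Ben:0, Cal:9, Chen:12, Dee:16, Frank:0, Kai:12, Mona:0, Sara:18, Theo:16, Wendy:0, Zara:0.
Sara has the largest value, 18, making it the main broker — the node through which the most shortest paths run.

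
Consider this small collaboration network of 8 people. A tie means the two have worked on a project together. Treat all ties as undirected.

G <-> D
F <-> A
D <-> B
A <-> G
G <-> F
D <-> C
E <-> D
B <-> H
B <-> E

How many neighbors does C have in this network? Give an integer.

1

C is directly tied to D. That is 1 neighbor, so the degree of C is 1.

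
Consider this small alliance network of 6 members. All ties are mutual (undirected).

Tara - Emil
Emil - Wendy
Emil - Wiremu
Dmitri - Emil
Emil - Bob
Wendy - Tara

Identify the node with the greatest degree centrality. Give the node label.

Degrees — Bob:1, Dmitri:1, Emil:5, Tara:2, Wendy:2, Wiremu:1.
The maximum is 5, attained only by Emil.

Emil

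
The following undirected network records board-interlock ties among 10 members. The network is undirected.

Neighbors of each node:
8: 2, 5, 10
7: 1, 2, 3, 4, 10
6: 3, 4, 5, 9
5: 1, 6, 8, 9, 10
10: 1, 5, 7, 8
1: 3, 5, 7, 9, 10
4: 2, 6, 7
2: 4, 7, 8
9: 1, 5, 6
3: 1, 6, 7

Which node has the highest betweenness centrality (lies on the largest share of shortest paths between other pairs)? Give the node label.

Unnormalized betweenness of each node: 1:127/30, 2:17/10, 3:5/6, 4:11/6, 5:76/15, 6:121/30, 7:187/30, 8:11/6, 9:1/3, 10:19/10.
7 has the largest value, 187/30, making it the main broker — the node through which the most shortest paths run.

7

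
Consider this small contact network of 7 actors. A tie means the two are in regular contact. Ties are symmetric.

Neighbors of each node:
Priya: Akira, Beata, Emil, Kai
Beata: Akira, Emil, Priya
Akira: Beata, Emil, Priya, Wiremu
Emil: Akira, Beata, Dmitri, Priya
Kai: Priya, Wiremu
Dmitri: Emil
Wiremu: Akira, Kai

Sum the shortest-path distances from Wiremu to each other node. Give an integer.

Distances from Wiremu: Akira:1, Beata:2, Dmitri:3, Emil:2, Kai:1, Priya:2.
Sum = 1 + 2 + 3 + 2 + 1 + 2 = 11.

11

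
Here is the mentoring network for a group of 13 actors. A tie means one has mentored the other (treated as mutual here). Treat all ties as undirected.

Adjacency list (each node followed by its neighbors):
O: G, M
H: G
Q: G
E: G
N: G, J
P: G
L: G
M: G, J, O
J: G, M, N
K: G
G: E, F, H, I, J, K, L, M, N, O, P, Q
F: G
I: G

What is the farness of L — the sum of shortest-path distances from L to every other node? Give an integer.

23

Distances from L: E:2, F:2, G:1, H:2, I:2, J:2, K:2, M:2, N:2, O:2, P:2, Q:2.
Sum = 2 + 2 + 1 + 2 + 2 + 2 + 2 + 2 + 2 + 2 + 2 + 2 = 23.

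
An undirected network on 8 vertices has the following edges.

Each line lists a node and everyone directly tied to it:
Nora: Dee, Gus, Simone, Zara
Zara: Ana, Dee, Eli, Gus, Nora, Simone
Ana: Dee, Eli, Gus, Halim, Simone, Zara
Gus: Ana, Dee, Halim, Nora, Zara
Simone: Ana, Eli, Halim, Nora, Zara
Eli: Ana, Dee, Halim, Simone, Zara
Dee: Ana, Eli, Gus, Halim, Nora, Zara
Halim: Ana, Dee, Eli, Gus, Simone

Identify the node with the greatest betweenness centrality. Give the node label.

Unnormalized betweenness of each node: Ana:9/10, Dee:41/30, Eli:2/5, Gus:47/60, Halim:7/10, Nora:9/20, Simone:67/60, Zara:77/60.
Dee has the largest value, 41/30, making it the main broker — the node through which the most shortest paths run.

Dee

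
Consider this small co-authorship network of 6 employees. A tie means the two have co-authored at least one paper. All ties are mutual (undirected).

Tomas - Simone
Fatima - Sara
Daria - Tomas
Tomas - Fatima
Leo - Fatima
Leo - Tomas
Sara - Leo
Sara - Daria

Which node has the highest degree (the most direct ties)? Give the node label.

Degrees — Daria:2, Fatima:3, Leo:3, Sara:3, Simone:1, Tomas:4.
The maximum is 4, attained only by Tomas.

Tomas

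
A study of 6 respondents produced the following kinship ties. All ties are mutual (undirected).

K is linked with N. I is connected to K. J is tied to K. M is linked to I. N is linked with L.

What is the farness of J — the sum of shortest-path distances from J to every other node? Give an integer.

Distances from J: I:2, K:1, L:3, M:3, N:2.
Sum = 2 + 1 + 3 + 3 + 2 = 11.

11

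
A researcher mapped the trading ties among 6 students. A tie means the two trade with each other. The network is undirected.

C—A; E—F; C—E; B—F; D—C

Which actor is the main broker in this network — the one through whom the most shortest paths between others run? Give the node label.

Unnormalized betweenness of each node: A:0, B:0, C:7, D:0, E:6, F:4.
C has the largest value, 7, making it the main broker — the node through which the most shortest paths run.

C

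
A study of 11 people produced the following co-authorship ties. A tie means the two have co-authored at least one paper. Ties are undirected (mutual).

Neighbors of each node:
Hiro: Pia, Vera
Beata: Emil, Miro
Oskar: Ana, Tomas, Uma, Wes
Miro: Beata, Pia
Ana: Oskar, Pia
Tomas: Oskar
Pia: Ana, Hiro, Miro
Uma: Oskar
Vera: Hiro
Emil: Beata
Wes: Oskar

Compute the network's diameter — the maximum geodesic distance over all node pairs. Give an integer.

6

Eccentricity of each node (its greatest distance to any other): Ana:4, Beata:5, Emil:6, Hiro:4, Miro:4, Oskar:5, Pia:3, Tomas:6, Uma:6, Vera:5, Wes:6.
The maximum eccentricity is 6, realized for instance by the pair Tomas–Emil via Tomas – Oskar – Ana – Pia – Miro – Beata – Emil. So the diameter is 6.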